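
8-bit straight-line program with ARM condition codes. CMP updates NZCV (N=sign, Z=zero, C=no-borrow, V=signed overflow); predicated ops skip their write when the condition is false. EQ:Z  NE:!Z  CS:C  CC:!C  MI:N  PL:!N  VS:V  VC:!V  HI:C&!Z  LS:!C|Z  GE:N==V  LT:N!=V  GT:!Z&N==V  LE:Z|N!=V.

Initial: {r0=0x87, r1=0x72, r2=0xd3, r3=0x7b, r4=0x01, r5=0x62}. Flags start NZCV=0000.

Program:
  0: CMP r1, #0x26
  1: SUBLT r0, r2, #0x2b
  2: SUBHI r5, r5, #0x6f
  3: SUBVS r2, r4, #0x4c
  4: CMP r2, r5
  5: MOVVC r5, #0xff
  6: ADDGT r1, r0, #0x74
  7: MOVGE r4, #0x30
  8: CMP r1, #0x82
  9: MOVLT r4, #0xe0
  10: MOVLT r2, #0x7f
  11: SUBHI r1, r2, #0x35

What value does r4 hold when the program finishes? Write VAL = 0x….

VAL = 0x01

0: ✓ CMP  NZCV=0010
1: · SUBLT
2: ✓ SUBHI  r5←0xf3
3: · SUBVS
4: ✓ CMP  NZCV=1000
5: ✓ MOVVC  r5←0xff
6: · ADDGT
7: · MOVGE
8: ✓ CMP  NZCV=1001
9: · MOVLT
10: · MOVLT
11: · SUBHI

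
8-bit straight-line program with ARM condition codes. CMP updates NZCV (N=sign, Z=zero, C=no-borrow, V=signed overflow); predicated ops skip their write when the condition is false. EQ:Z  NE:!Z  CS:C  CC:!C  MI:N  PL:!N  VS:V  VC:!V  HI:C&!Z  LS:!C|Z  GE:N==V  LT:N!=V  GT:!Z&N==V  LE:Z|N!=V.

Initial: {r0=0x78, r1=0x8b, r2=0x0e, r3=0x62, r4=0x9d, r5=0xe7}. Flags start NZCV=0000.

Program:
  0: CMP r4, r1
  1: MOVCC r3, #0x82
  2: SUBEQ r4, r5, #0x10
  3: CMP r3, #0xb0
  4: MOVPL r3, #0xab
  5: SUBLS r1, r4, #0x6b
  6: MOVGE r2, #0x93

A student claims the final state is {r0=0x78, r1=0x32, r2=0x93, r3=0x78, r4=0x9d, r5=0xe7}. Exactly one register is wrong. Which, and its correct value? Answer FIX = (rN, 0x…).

[0] flags=0010 → (cmp)
[1] flags=0010 CC?F → skip
[2] flags=0010 EQ?F → skip
[3] flags=1001 → (cmp)
[4] flags=1001 PL?F → skip
[5] flags=1001 LS?T → r1=0x32
[6] flags=1001 GE?T → r2=0x93

FIX = (r3, 0x62)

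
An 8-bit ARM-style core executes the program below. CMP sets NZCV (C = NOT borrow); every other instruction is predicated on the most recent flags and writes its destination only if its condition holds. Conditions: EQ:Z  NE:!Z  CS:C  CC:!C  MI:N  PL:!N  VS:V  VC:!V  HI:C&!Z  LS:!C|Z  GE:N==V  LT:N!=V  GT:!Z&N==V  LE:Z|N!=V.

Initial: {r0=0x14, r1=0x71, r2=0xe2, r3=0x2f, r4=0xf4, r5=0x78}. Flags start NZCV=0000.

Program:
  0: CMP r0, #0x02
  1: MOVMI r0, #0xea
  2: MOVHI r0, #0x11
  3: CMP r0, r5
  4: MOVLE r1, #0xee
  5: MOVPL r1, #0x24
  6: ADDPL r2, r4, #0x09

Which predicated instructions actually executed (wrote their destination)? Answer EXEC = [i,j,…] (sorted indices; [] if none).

0: ✓ CMP  NZCV=0010
1: · MOVMI
2: ✓ MOVHI  r0←0x11
3: ✓ CMP  NZCV=1000
4: ✓ MOVLE  r1←0xee
5: · MOVPL
6: · ADDPL

EXEC = [2,4]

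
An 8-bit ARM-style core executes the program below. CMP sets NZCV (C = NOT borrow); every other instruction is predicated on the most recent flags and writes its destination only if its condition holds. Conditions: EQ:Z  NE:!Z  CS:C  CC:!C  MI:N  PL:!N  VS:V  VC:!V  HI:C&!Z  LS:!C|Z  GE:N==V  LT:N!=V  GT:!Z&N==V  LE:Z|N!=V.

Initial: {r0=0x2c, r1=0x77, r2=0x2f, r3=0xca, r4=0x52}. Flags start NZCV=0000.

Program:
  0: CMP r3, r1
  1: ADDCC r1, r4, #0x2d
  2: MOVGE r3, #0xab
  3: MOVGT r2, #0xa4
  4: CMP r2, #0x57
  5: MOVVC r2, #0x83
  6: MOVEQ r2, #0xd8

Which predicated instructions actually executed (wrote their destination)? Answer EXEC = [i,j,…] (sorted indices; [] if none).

EXEC = [5]

0: ✓ CMP  NZCV=0011
1: · ADDCC
2: · MOVGE
3: · MOVGT
4: ✓ CMP  NZCV=1000
5: ✓ MOVVC  r2←0x83
6: · MOVEQ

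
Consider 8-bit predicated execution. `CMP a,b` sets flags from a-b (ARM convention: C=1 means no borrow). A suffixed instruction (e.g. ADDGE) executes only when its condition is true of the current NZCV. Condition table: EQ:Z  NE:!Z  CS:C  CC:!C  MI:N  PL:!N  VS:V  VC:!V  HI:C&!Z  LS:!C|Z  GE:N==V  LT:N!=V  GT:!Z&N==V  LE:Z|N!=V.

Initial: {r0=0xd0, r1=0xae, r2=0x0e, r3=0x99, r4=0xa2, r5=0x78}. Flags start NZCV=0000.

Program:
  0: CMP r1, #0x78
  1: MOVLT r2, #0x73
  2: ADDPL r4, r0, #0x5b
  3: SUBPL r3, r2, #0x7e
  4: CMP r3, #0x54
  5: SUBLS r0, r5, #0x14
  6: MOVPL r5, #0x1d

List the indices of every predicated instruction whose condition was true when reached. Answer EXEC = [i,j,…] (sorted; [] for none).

0: ✓ CMP  NZCV=0011
1: ✓ MOVLT  r2←0x73
2: ✓ ADDPL  r4←0x2b
3: ✓ SUBPL  r3←0xf5
4: ✓ CMP  NZCV=1010
5: · SUBLS
6: · MOVPL

EXEC = [1,2,3]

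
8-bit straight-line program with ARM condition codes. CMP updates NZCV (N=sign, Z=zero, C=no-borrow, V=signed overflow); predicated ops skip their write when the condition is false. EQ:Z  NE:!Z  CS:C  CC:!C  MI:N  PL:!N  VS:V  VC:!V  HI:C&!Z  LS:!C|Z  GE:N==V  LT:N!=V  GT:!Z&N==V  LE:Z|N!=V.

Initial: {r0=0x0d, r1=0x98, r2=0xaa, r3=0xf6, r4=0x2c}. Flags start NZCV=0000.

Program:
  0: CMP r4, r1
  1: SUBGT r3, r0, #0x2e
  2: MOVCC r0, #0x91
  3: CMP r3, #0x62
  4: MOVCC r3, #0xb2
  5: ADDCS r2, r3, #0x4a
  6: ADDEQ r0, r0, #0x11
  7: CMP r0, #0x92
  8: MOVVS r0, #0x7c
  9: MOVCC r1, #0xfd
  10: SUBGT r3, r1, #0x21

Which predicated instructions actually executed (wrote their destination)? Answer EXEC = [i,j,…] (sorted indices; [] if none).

0: ✓ CMP  NZCV=1001
1: ✓ SUBGT  r3←0xdf
2: ✓ MOVCC  r0←0x91
3: ✓ CMP  NZCV=0011
4: · MOVCC
5: ✓ ADDCS  r2←0x29
6: · ADDEQ
7: ✓ CMP  NZCV=1000
8: · MOVVS
9: ✓ MOVCC  r1←0xfd
10: · SUBGT

EXEC = [1,2,5,9]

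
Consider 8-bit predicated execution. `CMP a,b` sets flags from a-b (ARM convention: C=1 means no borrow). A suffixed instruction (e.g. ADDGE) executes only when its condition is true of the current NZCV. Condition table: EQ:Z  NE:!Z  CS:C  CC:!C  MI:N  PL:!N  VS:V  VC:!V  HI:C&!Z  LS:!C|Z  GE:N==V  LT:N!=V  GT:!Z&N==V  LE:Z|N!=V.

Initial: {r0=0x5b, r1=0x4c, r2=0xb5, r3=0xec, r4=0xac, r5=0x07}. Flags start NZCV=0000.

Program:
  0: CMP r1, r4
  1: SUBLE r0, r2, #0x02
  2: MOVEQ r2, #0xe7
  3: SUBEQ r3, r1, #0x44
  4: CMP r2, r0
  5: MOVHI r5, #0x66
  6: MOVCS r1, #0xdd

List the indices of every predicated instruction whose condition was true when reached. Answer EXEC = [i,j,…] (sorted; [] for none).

[0] flags=1001 → (cmp)
[1] flags=1001 LE?F → skip
[2] flags=1001 EQ?F → skip
[3] flags=1001 EQ?F → skip
[4] flags=0011 → (cmp)
[5] flags=0011 HI?T → r5=0x66
[6] flags=0011 CS?T → r1=0xdd

EXEC = [5,6]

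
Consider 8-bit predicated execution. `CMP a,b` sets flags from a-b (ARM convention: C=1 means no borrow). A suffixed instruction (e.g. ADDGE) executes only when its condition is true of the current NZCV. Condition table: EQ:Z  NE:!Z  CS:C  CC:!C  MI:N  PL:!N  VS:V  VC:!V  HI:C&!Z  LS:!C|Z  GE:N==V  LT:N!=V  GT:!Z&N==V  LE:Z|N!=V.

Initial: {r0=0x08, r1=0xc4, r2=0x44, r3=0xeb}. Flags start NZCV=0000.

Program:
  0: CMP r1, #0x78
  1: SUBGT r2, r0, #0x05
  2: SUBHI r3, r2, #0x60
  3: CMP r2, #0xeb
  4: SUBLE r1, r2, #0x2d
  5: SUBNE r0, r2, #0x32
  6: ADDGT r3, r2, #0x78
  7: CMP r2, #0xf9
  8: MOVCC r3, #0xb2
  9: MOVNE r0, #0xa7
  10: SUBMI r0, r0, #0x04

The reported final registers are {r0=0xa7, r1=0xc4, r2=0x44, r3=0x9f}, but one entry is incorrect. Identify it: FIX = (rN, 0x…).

[0] flags=0011 → (cmp)
[1] flags=0011 GT?F → skip
[2] flags=0011 HI?T → r3=0xe4
[3] flags=0000 → (cmp)
[4] flags=0000 LE?F → skip
[5] flags=0000 NE?T → r0=0x12
[6] flags=0000 GT?T → r3=0xbc
[7] flags=0000 → (cmp)
[8] flags=0000 CC?T → r3=0xb2
[9] flags=0000 NE?T → r0=0xa7
[10] flags=0000 MI?F → skip

FIX = (r3, 0xb2)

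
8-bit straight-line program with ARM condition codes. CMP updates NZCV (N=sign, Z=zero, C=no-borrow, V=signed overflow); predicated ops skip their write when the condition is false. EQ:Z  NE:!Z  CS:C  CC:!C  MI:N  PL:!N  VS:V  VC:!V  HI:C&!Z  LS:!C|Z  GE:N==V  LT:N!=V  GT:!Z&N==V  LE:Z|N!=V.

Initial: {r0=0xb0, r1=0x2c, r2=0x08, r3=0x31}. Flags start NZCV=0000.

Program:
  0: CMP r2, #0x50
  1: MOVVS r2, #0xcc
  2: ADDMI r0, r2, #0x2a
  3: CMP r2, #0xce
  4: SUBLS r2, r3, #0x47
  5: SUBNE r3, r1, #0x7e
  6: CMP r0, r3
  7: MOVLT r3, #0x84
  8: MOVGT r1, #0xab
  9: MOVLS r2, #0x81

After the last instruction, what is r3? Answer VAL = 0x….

0: ✓ CMP  NZCV=1000
1: · MOVVS
2: ✓ ADDMI  r0←0x32
3: ✓ CMP  NZCV=0000
4: ✓ SUBLS  r2←0xea
5: ✓ SUBNE  r3←0xae
6: ✓ CMP  NZCV=1001
7: · MOVLT
8: ✓ MOVGT  r1←0xab
9: ✓ MOVLS  r2←0x81

VAL = 0xae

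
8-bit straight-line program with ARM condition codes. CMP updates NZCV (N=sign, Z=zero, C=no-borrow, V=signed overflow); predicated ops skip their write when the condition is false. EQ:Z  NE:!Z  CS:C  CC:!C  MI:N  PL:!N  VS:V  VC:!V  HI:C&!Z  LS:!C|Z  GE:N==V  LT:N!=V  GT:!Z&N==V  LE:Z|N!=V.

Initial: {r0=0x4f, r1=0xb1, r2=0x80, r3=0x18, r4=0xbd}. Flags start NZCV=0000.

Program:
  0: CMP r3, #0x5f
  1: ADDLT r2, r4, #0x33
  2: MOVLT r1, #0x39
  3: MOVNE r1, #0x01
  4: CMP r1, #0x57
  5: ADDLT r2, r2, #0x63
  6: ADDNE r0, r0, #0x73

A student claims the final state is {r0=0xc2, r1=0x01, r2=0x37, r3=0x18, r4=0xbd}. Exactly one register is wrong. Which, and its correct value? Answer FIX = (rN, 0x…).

FIX = (r2, 0x53)

[0] flags=1000 → (cmp)
[1] flags=1000 LT?T → r2=0xf0
[2] flags=1000 LT?T → r1=0x39
[3] flags=1000 NE?T → r1=0x01
[4] flags=1000 → (cmp)
[5] flags=1000 LT?T → r2=0x53
[6] flags=1000 NE?T → r0=0xc2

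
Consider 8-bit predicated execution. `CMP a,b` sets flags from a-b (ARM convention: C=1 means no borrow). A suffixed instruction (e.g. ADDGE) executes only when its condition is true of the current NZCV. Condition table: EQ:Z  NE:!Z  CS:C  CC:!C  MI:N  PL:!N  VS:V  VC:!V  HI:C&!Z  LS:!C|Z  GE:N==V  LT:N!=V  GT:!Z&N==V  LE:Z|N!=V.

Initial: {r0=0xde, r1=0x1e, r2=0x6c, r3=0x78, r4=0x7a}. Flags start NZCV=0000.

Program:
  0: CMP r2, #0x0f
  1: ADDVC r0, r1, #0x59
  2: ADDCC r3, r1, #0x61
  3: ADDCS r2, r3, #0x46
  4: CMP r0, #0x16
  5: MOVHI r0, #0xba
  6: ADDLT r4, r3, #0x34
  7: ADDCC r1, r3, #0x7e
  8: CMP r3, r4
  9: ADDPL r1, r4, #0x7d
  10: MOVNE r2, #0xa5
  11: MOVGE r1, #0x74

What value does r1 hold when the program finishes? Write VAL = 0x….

0: ✓ CMP  NZCV=0010
1: ✓ ADDVC  r0←0x77
2: · ADDCC
3: ✓ ADDCS  r2←0xbe
4: ✓ CMP  NZCV=0010
5: ✓ MOVHI  r0←0xba
6: · ADDLT
7: · ADDCC
8: ✓ CMP  NZCV=1000
9: · ADDPL
10: ✓ MOVNE  r2←0xa5
11: · MOVGE

VAL = 0x1e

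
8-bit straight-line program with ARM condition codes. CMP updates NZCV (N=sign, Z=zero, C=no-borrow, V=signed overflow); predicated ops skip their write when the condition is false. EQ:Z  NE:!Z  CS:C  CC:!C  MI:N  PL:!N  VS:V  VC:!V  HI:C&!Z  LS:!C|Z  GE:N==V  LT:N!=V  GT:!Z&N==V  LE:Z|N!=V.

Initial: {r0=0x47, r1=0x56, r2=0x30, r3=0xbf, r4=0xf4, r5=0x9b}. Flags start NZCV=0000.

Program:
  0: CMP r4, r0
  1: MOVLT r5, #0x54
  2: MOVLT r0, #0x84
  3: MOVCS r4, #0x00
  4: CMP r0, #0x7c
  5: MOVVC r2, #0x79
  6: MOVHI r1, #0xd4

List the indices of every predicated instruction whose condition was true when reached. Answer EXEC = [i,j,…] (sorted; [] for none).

0: ✓ CMP  NZCV=1010
1: ✓ MOVLT  r5←0x54
2: ✓ MOVLT  r0←0x84
3: ✓ MOVCS  r4←0x00
4: ✓ CMP  NZCV=0011
5: · MOVVC
6: ✓ MOVHI  r1←0xd4

EXEC = [1,2,3,6]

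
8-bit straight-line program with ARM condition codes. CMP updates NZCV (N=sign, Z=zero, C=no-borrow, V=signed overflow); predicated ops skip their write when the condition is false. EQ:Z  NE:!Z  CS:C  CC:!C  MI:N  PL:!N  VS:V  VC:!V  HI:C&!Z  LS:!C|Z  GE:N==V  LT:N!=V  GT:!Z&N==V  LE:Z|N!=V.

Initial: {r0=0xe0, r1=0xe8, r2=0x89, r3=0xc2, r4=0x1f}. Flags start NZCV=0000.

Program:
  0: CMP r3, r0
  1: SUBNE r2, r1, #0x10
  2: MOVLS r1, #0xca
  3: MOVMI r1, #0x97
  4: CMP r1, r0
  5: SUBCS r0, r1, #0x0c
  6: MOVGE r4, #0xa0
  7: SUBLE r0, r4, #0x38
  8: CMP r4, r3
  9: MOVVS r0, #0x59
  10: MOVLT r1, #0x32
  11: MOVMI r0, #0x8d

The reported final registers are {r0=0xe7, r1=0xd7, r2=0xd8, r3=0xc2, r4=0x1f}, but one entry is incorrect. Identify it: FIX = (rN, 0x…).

FIX = (r1, 0x97)

[0] flags=1000 → (cmp)
[1] flags=1000 NE?T → r2=0xd8
[2] flags=1000 LS?T → r1=0xca
[3] flags=1000 MI?T → r1=0x97
[4] flags=1000 → (cmp)
[5] flags=1000 CS?F → skip
[6] flags=1000 GE?F → skip
[7] flags=1000 LE?T → r0=0xe7
[8] flags=0000 → (cmp)
[9] flags=0000 VS?F → skip
[10] flags=0000 LT?F → skip
[11] flags=0000 MI?F → skip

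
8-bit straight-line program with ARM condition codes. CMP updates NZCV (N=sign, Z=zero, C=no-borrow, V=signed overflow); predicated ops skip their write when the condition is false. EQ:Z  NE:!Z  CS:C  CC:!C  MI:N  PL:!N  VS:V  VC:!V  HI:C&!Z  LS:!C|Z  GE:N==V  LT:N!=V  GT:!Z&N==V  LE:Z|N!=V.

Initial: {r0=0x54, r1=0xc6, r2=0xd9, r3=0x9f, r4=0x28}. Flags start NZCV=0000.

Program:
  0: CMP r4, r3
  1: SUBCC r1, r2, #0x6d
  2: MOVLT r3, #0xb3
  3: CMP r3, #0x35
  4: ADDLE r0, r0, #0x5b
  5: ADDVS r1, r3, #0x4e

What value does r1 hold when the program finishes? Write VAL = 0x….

0: ✓ CMP  NZCV=1001
1: ✓ SUBCC  r1←0x6c
2: · MOVLT
3: ✓ CMP  NZCV=0011
4: ✓ ADDLE  r0←0xaf
5: ✓ ADDVS  r1←0xed

VAL = 0xed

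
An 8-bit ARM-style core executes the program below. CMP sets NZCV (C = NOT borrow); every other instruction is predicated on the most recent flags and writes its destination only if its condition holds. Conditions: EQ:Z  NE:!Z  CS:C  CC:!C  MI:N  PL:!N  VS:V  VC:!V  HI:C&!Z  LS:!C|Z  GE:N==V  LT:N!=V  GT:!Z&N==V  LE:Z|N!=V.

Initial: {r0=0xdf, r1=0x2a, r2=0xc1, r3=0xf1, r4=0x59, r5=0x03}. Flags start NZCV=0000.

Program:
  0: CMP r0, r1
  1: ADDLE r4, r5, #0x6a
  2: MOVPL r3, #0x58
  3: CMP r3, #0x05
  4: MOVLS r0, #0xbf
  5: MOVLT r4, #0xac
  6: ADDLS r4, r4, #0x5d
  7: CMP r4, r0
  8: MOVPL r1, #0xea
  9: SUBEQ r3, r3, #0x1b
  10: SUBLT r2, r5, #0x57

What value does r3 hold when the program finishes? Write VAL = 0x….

VAL = 0xf1

[0] flags=1010 → (cmp)
[1] flags=1010 LE?T → r4=0x6d
[2] flags=1010 PL?F → skip
[3] flags=1010 → (cmp)
[4] flags=1010 LS?F → skip
[5] flags=1010 LT?T → r4=0xac
[6] flags=1010 LS?F → skip
[7] flags=1000 → (cmp)
[8] flags=1000 PL?F → skip
[9] flags=1000 EQ?F → skip
[10] flags=1000 LT?T → r2=0xac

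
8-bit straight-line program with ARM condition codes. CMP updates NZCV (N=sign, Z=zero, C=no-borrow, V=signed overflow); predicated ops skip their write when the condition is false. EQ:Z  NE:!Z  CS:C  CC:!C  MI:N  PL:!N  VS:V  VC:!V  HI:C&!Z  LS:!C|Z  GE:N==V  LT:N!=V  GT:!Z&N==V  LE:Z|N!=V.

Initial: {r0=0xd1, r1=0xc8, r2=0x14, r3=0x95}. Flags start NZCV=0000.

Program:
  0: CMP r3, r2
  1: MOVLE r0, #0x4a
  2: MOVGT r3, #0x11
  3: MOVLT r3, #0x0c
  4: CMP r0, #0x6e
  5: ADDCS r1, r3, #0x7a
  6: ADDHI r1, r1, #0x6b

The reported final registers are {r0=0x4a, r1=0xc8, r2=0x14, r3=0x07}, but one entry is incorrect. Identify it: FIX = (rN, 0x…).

0: ✓ CMP  NZCV=1010
1: ✓ MOVLE  r0←0x4a
2: · MOVGT
3: ✓ MOVLT  r3←0x0c
4: ✓ CMP  NZCV=1000
5: · ADDCS
6: · ADDHI

FIX = (r3, 0x0c)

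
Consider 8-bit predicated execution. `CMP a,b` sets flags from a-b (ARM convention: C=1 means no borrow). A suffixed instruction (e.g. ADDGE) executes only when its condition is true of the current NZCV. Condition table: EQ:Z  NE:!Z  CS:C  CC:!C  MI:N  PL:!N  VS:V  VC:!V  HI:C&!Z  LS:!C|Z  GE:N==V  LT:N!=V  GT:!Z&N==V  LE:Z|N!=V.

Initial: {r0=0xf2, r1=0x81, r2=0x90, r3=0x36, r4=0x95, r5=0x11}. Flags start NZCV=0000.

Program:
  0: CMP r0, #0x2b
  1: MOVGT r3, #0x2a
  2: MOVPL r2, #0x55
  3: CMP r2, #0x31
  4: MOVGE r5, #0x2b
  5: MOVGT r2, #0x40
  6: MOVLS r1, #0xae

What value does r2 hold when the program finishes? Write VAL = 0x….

VAL = 0x90

0: ✓ CMP  NZCV=1010
1: · MOVGT
2: · MOVPL
3: ✓ CMP  NZCV=0011
4: · MOVGE
5: · MOVGT
6: · MOVLS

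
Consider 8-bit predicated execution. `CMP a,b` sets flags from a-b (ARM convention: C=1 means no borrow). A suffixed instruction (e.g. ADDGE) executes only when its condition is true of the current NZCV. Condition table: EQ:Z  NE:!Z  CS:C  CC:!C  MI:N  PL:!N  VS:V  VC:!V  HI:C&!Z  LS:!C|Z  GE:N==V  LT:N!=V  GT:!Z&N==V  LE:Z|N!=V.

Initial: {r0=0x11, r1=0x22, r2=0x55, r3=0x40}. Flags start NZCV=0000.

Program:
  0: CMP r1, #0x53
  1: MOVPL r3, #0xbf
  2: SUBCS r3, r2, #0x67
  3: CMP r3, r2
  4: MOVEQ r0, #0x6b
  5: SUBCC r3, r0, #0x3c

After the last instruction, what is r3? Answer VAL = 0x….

[0] flags=1000 → (cmp)
[1] flags=1000 PL?F → skip
[2] flags=1000 CS?F → skip
[3] flags=1000 → (cmp)
[4] flags=1000 EQ?F → skip
[5] flags=1000 CC?T → r3=0xd5

VAL = 0xd5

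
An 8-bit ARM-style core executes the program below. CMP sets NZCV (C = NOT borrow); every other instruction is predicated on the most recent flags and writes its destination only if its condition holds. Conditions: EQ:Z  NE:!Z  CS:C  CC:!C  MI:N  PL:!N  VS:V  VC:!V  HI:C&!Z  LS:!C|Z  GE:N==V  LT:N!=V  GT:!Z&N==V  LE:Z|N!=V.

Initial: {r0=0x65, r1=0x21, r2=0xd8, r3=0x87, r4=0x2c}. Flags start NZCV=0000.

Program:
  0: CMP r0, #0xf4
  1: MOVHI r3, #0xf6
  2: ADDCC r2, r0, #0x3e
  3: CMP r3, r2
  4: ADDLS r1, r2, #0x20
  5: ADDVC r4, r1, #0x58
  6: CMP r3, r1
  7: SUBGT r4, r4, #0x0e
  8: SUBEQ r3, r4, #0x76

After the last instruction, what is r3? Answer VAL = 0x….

VAL = 0x87

[0] flags=0000 → (cmp)
[1] flags=0000 HI?F → skip
[2] flags=0000 CC?T → r2=0xa3
[3] flags=1000 → (cmp)
[4] flags=1000 LS?T → r1=0xc3
[5] flags=1000 VC?T → r4=0x1b
[6] flags=1000 → (cmp)
[7] flags=1000 GT?F → skip
[8] flags=1000 EQ?F → skip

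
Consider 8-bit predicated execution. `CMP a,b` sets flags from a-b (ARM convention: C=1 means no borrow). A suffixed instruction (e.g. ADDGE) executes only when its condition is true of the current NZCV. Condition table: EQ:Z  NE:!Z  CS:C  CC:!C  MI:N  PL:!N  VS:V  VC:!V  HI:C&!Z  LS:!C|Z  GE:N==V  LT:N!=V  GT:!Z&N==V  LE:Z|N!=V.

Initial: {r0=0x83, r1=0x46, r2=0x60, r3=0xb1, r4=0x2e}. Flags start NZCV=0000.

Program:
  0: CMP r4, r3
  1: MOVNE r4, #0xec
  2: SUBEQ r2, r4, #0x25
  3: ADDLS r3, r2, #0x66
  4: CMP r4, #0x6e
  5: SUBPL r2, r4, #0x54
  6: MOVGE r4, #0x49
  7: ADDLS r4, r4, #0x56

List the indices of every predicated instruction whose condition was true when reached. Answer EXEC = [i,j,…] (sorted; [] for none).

EXEC = [1,3,5]

0: ✓ CMP  NZCV=0000
1: ✓ MOVNE  r4←0xec
2: · SUBEQ
3: ✓ ADDLS  r3←0xc6
4: ✓ CMP  NZCV=0011
5: ✓ SUBPL  r2←0x98
6: · MOVGE
7: · ADDLS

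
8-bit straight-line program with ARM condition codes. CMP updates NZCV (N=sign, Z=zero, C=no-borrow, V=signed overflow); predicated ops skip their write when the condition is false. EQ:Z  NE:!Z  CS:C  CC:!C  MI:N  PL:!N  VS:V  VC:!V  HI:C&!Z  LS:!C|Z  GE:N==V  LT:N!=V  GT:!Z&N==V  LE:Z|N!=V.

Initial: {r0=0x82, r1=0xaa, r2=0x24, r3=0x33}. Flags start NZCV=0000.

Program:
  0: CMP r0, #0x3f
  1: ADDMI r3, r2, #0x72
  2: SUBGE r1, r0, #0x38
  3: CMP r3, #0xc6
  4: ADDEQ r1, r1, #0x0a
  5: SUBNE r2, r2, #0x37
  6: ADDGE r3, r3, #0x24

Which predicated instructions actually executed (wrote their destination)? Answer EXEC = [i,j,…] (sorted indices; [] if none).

0: ✓ CMP  NZCV=0011
1: · ADDMI
2: · SUBGE
3: ✓ CMP  NZCV=0000
4: · ADDEQ
5: ✓ SUBNE  r2←0xed
6: ✓ ADDGE  r3←0x57

EXEC = [5,6]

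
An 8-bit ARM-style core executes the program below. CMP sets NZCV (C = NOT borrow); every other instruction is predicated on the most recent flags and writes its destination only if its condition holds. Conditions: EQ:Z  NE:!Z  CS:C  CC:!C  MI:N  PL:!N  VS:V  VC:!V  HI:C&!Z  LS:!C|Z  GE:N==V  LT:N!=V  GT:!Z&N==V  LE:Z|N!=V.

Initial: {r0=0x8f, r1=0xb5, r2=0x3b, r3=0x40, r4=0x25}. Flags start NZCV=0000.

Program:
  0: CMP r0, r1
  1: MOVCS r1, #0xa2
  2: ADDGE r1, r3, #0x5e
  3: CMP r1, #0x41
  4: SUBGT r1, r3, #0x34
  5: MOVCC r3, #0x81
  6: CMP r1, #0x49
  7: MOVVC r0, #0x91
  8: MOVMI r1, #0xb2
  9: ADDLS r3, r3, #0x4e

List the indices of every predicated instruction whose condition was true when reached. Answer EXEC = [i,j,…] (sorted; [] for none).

EXEC = []

0: ✓ CMP  NZCV=1000
1: · MOVCS
2: · ADDGE
3: ✓ CMP  NZCV=0011
4: · SUBGT
5: · MOVCC
6: ✓ CMP  NZCV=0011
7: · MOVVC
8: · MOVMI
9: · ADDLS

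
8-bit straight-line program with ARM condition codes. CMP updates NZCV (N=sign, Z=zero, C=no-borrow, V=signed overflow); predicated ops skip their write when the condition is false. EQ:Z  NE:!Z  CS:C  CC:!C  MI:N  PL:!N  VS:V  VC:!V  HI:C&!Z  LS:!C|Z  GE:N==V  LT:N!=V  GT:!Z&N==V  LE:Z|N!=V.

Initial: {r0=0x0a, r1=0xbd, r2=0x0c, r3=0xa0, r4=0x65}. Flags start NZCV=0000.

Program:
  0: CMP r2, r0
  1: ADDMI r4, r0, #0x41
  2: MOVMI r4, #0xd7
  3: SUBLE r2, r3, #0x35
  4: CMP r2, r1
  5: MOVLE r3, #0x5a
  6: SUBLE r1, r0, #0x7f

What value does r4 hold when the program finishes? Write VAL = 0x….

VAL = 0x65

0: ✓ CMP  NZCV=0010
1: · ADDMI
2: · MOVMI
3: · SUBLE
4: ✓ CMP  NZCV=0000
5: · MOVLE
6: · SUBLE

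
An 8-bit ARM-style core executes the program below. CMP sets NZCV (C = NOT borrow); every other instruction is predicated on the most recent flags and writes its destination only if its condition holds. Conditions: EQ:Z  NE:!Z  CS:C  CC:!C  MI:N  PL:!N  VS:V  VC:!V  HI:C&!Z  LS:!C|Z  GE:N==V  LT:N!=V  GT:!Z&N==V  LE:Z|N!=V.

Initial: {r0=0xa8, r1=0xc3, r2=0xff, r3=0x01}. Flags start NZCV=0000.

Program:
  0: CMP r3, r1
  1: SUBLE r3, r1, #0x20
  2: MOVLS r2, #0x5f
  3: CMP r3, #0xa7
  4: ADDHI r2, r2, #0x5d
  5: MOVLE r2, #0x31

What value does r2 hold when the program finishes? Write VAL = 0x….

VAL = 0x5f

0: ✓ CMP  NZCV=0000
1: · SUBLE
2: ✓ MOVLS  r2←0x5f
3: ✓ CMP  NZCV=0000
4: · ADDHI
5: · MOVLE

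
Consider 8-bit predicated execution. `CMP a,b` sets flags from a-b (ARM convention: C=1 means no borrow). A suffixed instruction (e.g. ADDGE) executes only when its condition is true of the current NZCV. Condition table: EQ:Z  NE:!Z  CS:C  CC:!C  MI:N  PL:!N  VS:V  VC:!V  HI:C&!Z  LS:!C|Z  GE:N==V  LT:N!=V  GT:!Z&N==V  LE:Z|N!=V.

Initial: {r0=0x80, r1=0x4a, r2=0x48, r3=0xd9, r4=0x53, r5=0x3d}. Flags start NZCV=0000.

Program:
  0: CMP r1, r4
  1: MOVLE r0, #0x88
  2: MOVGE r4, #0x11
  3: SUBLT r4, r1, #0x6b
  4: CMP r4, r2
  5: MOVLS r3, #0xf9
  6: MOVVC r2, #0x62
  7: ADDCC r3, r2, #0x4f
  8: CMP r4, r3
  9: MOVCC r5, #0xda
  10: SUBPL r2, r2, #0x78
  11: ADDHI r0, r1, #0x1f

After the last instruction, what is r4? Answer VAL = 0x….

0: ✓ CMP  NZCV=1000
1: ✓ MOVLE  r0←0x88
2: · MOVGE
3: ✓ SUBLT  r4←0xdf
4: ✓ CMP  NZCV=1010
5: · MOVLS
6: ✓ MOVVC  r2←0x62
7: · ADDCC
8: ✓ CMP  NZCV=0010
9: · MOVCC
10: ✓ SUBPL  r2←0xea
11: ✓ ADDHI  r0←0x69

VAL = 0xdf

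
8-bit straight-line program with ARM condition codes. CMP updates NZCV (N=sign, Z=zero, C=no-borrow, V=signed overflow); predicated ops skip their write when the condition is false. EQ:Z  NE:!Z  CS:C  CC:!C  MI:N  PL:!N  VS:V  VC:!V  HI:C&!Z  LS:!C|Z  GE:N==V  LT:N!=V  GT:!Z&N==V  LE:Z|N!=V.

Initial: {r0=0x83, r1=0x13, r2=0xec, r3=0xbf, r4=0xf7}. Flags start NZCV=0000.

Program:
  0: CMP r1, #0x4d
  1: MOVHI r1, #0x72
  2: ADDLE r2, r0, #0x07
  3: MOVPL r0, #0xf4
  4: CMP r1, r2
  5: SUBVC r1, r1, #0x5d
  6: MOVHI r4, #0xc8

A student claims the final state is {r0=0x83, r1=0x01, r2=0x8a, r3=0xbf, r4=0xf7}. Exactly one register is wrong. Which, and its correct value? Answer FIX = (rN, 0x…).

FIX = (r1, 0x13)

[0] flags=1000 → (cmp)
[1] flags=1000 HI?F → skip
[2] flags=1000 LE?T → r2=0x8a
[3] flags=1000 PL?F → skip
[4] flags=1001 → (cmp)
[5] flags=1001 VC?F → skip
[6] flags=1001 HI?F → skip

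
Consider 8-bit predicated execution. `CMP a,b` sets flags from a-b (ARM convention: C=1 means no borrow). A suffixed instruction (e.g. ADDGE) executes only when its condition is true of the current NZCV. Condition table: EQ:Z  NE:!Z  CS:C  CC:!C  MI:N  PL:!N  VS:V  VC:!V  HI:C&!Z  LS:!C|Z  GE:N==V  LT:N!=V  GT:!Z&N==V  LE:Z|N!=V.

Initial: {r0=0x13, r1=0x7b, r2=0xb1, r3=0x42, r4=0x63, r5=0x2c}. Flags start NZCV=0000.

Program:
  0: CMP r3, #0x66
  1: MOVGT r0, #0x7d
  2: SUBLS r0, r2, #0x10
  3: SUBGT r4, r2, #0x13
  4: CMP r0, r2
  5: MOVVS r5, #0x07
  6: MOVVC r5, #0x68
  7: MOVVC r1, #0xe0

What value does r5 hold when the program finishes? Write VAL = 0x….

VAL = 0x68

0: ✓ CMP  NZCV=1000
1: · MOVGT
2: ✓ SUBLS  r0←0xa1
3: · SUBGT
4: ✓ CMP  NZCV=1000
5: · MOVVS
6: ✓ MOVVC  r5←0x68
7: ✓ MOVVC  r1←0xe0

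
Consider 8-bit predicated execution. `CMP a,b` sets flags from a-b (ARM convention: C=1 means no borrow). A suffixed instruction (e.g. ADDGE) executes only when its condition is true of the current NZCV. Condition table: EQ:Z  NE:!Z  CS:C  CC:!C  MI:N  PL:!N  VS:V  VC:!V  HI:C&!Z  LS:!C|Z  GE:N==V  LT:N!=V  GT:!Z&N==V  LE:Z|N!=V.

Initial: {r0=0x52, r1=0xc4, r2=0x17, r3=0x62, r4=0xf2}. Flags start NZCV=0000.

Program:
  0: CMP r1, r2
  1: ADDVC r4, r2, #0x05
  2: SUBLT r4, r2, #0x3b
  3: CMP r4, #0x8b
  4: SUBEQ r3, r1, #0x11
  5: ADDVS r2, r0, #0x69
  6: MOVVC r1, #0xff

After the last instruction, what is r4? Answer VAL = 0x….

VAL = 0xdc

[0] flags=1010 → (cmp)
[1] flags=1010 VC?T → r4=0x1c
[2] flags=1010 LT?T → r4=0xdc
[3] flags=0010 → (cmp)
[4] flags=0010 EQ?F → skip
[5] flags=0010 VS?F → skip
[6] flags=0010 VC?T → r1=0xff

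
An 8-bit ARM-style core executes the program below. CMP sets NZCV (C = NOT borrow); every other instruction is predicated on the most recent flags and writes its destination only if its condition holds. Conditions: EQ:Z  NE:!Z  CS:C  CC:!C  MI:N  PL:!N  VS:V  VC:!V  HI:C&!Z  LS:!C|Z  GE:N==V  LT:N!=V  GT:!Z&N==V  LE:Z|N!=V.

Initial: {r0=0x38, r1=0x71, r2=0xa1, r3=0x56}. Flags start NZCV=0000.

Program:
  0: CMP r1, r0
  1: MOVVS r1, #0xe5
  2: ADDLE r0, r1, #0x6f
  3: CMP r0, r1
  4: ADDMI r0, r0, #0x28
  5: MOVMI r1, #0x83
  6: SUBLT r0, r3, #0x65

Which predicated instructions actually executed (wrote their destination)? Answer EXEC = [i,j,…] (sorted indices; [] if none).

EXEC = [4,5,6]

[0] flags=0010 → (cmp)
[1] flags=0010 VS?F → skip
[2] flags=0010 LE?F → skip
[3] flags=1000 → (cmp)
[4] flags=1000 MI?T → r0=0x60
[5] flags=1000 MI?T → r1=0x83
[6] flags=1000 LT?T → r0=0xf1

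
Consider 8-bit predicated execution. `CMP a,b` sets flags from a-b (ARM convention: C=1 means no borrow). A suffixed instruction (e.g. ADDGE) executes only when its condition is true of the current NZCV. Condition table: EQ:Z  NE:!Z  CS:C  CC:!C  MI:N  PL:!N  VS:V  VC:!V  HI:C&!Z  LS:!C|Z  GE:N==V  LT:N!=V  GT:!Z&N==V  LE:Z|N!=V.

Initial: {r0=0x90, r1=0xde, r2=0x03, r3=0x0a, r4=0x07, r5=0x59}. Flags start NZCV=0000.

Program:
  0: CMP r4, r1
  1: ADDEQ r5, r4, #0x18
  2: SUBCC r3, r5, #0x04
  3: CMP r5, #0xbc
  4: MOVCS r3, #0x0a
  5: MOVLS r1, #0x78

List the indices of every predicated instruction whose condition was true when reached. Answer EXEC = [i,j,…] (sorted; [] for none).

EXEC = [2,5]

0: ✓ CMP  NZCV=0000
1: · ADDEQ
2: ✓ SUBCC  r3←0x55
3: ✓ CMP  NZCV=1001
4: · MOVCS
5: ✓ MOVLS  r1←0x78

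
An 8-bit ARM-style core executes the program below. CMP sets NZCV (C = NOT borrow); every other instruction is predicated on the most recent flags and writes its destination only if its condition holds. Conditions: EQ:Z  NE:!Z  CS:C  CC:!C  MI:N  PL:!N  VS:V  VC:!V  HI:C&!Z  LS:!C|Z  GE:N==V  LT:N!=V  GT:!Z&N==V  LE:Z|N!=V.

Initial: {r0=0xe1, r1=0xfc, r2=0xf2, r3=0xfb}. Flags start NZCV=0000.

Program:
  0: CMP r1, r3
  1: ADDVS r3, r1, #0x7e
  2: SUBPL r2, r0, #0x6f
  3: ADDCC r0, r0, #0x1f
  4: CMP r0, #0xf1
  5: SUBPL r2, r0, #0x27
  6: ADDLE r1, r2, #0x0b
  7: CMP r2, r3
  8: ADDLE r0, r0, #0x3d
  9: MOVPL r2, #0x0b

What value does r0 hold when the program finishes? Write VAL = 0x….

VAL = 0xe1

[0] flags=0010 → (cmp)
[1] flags=0010 VS?F → skip
[2] flags=0010 PL?T → r2=0x72
[3] flags=0010 CC?F → skip
[4] flags=1000 → (cmp)
[5] flags=1000 PL?F → skip
[6] flags=1000 LE?T → r1=0x7d
[7] flags=0000 → (cmp)
[8] flags=0000 LE?F → skip
[9] flags=0000 PL?T → r2=0x0b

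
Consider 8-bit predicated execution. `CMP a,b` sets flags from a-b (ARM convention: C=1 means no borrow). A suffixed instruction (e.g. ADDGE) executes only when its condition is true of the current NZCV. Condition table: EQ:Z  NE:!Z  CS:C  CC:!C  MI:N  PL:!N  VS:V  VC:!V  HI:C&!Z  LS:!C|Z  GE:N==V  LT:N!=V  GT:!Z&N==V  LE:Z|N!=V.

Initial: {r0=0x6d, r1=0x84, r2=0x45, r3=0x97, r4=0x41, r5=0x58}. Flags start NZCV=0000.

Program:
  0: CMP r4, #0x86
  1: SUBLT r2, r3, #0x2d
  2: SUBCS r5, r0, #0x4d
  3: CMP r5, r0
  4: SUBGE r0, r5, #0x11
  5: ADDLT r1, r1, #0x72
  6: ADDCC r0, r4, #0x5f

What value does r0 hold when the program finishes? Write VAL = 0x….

VAL = 0xa0

0: ✓ CMP  NZCV=1001
1: · SUBLT
2: · SUBCS
3: ✓ CMP  NZCV=1000
4: · SUBGE
5: ✓ ADDLT  r1←0xf6
6: ✓ ADDCC  r0←0xa0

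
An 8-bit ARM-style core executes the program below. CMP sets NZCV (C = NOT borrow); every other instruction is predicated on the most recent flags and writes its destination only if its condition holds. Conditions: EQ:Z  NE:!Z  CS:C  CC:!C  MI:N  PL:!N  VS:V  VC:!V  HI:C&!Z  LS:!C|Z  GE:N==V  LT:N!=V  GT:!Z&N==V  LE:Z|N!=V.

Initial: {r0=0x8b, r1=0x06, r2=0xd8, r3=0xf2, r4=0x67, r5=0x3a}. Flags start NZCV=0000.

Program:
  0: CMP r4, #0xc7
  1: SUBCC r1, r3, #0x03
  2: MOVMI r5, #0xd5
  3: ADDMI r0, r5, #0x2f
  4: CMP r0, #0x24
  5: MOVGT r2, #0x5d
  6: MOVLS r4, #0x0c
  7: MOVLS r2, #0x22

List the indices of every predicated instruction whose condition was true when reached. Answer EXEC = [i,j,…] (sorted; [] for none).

EXEC = [1,2,3,6,7]

0: ✓ CMP  NZCV=1001
1: ✓ SUBCC  r1←0xef
2: ✓ MOVMI  r5←0xd5
3: ✓ ADDMI  r0←0x04
4: ✓ CMP  NZCV=1000
5: · MOVGT
6: ✓ MOVLS  r4←0x0c
7: ✓ MOVLS  r2←0x22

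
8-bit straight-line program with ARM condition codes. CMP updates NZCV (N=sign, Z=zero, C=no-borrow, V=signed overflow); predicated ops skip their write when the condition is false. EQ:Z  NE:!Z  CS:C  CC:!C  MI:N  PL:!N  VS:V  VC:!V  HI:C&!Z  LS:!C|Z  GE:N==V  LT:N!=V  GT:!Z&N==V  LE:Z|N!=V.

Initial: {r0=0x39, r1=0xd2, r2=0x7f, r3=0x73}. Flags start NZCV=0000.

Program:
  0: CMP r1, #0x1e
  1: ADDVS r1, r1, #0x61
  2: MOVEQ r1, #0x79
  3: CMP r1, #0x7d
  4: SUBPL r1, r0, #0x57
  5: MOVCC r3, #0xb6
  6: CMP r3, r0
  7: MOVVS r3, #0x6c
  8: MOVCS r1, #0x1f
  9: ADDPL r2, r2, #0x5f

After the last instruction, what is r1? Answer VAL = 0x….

VAL = 0x1f

0: ✓ CMP  NZCV=1010
1: · ADDVS
2: · MOVEQ
3: ✓ CMP  NZCV=0011
4: ✓ SUBPL  r1←0xe2
5: · MOVCC
6: ✓ CMP  NZCV=0010
7: · MOVVS
8: ✓ MOVCS  r1←0x1f
9: ✓ ADDPL  r2←0xde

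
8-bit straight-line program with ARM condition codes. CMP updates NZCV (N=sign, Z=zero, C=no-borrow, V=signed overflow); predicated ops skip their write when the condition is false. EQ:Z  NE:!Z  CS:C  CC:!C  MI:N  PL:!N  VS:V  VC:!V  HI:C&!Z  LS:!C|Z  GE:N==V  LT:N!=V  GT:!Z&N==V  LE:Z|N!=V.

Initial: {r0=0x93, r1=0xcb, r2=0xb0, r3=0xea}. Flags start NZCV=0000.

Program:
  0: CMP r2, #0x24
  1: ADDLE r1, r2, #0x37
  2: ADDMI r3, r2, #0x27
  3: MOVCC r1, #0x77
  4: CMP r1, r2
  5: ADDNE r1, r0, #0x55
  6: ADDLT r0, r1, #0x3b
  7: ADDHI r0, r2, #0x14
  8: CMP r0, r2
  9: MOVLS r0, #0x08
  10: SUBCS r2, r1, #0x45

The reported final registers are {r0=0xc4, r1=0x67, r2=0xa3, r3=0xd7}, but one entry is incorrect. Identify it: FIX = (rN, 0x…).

FIX = (r1, 0xe8)

0: ✓ CMP  NZCV=1010
1: ✓ ADDLE  r1←0xe7
2: ✓ ADDMI  r3←0xd7
3: · MOVCC
4: ✓ CMP  NZCV=0010
5: ✓ ADDNE  r1←0xe8
6: · ADDLT
7: ✓ ADDHI  r0←0xc4
8: ✓ CMP  NZCV=0010
9: · MOVLS
10: ✓ SUBCS  r2←0xa3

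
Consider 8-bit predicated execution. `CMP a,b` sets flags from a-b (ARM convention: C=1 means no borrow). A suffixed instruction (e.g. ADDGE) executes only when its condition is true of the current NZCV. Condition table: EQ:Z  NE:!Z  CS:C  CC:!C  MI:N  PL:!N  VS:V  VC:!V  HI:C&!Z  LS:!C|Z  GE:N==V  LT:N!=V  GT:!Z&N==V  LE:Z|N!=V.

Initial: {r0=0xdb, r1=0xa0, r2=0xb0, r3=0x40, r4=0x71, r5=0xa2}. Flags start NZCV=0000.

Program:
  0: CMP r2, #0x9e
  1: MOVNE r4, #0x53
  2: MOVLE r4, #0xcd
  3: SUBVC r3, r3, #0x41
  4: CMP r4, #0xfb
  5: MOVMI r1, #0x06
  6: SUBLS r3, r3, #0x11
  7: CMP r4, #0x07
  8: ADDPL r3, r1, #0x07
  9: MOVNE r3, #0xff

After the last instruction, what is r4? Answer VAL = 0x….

[0] flags=0010 → (cmp)
[1] flags=0010 NE?T → r4=0x53
[2] flags=0010 LE?F → skip
[3] flags=0010 VC?T → r3=0xff
[4] flags=0000 → (cmp)
[5] flags=0000 MI?F → skip
[6] flags=0000 LS?T → r3=0xee
[7] flags=0010 → (cmp)
[8] flags=0010 PL?T → r3=0xa7
[9] flags=0010 NE?T → r3=0xff

VAL = 0x53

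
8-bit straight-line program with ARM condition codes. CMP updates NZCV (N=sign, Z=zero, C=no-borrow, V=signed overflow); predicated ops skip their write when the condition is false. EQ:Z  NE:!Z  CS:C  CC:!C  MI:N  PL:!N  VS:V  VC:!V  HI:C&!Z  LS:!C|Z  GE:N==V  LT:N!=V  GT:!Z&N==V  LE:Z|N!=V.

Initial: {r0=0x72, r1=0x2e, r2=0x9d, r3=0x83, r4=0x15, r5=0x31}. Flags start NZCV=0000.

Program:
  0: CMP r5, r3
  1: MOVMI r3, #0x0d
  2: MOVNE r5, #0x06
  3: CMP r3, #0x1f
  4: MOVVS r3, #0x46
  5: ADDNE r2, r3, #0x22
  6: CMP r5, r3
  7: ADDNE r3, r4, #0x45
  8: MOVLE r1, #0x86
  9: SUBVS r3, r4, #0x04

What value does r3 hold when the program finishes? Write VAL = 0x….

VAL = 0x5a

0: ✓ CMP  NZCV=1001
1: ✓ MOVMI  r3←0x0d
2: ✓ MOVNE  r5←0x06
3: ✓ CMP  NZCV=1000
4: · MOVVS
5: ✓ ADDNE  r2←0x2f
6: ✓ CMP  NZCV=1000
7: ✓ ADDNE  r3←0x5a
8: ✓ MOVLE  r1←0x86
9: · SUBVS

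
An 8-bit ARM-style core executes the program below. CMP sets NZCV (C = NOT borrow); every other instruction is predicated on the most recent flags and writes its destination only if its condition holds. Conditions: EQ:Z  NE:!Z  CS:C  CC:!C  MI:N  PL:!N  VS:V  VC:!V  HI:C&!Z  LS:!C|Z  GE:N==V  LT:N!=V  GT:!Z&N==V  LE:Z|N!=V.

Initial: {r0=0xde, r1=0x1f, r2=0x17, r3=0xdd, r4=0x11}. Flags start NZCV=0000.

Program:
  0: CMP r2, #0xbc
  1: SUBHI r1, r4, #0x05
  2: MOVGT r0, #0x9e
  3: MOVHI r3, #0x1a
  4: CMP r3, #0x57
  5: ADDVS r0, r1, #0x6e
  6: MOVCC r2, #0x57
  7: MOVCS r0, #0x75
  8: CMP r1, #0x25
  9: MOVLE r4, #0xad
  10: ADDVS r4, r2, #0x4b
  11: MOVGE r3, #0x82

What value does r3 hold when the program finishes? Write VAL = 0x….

VAL = 0xdd

[0] flags=0000 → (cmp)
[1] flags=0000 HI?F → skip
[2] flags=0000 GT?T → r0=0x9e
[3] flags=0000 HI?F → skip
[4] flags=1010 → (cmp)
[5] flags=1010 VS?F → skip
[6] flags=1010 CC?F → skip
[7] flags=1010 CS?T → r0=0x75
[8] flags=1000 → (cmp)
[9] flags=1000 LE?T → r4=0xad
[10] flags=1000 VS?F → skip
[11] flags=1000 GE?F → skip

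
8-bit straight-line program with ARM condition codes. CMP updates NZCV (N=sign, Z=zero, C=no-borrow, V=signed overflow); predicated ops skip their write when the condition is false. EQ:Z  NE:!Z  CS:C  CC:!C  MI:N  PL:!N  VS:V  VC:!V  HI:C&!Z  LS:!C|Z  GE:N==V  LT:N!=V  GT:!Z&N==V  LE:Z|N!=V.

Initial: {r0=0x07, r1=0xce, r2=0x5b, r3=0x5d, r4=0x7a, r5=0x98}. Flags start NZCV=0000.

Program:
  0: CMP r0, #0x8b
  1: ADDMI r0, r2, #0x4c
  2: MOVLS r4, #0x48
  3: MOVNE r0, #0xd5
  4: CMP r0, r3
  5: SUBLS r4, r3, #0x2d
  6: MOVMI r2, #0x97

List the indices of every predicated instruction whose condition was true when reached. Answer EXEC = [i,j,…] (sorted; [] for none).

EXEC = [2,3]

0: ✓ CMP  NZCV=0000
1: · ADDMI
2: ✓ MOVLS  r4←0x48
3: ✓ MOVNE  r0←0xd5
4: ✓ CMP  NZCV=0011
5: · SUBLS
6: · MOVMI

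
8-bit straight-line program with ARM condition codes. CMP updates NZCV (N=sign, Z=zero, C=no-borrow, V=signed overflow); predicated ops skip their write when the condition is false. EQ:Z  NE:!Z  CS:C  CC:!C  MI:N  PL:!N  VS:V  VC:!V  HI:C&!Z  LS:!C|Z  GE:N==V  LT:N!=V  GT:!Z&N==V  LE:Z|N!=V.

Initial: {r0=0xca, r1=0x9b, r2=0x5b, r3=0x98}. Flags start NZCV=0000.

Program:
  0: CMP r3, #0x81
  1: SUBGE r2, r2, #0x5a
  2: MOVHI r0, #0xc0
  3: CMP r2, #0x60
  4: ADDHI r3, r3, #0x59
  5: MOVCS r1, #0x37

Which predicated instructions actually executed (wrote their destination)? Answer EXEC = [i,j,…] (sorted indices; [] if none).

[0] flags=0010 → (cmp)
[1] flags=0010 GE?T → r2=0x01
[2] flags=0010 HI?T → r0=0xc0
[3] flags=1000 → (cmp)
[4] flags=1000 HI?F → skip
[5] flags=1000 CS?F → skip

EXEC = [1,2]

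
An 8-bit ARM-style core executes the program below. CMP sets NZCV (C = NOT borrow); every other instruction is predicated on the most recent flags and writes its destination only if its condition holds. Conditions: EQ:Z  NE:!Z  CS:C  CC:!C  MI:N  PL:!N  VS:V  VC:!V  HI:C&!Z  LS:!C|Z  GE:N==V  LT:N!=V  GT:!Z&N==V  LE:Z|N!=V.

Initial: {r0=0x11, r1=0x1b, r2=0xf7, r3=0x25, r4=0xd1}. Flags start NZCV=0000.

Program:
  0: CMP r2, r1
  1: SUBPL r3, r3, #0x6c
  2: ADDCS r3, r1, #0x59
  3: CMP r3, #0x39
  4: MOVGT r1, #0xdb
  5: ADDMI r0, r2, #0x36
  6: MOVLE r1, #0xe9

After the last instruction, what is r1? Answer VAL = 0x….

0: ✓ CMP  NZCV=1010
1: · SUBPL
2: ✓ ADDCS  r3←0x74
3: ✓ CMP  NZCV=0010
4: ✓ MOVGT  r1←0xdb
5: · ADDMI
6: · MOVLE

VAL = 0xdb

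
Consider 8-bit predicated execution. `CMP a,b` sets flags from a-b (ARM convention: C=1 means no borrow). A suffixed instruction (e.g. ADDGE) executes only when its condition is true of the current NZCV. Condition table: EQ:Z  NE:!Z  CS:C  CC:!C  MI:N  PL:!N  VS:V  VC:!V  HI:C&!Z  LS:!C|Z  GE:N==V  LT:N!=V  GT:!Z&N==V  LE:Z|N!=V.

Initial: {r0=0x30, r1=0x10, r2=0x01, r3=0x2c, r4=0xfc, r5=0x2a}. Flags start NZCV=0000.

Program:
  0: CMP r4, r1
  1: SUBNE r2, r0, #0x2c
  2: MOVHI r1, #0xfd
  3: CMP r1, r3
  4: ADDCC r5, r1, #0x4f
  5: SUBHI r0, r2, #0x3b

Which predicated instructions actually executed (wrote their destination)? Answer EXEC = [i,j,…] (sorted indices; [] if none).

[0] flags=1010 → (cmp)
[1] flags=1010 NE?T → r2=0x04
[2] flags=1010 HI?T → r1=0xfd
[3] flags=1010 → (cmp)
[4] flags=1010 CC?F → skip
[5] flags=1010 HI?T → r0=0xc9

EXEC = [1,2,5]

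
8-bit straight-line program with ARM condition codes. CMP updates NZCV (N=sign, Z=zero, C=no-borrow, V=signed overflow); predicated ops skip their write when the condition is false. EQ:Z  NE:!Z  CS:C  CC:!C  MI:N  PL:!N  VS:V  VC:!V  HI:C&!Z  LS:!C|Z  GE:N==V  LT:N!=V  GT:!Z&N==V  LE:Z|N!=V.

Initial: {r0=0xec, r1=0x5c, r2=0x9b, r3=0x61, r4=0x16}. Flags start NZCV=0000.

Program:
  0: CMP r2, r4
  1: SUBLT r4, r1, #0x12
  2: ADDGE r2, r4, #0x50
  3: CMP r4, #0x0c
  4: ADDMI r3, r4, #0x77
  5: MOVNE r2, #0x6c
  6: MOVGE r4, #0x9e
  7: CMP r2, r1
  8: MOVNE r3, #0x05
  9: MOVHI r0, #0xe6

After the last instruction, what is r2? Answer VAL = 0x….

[0] flags=1010 → (cmp)
[1] flags=1010 LT?T → r4=0x4a
[2] flags=1010 GE?F → skip
[3] flags=0010 → (cmp)
[4] flags=0010 MI?F → skip
[5] flags=0010 NE?T → r2=0x6c
[6] flags=0010 GE?T → r4=0x9e
[7] flags=0010 → (cmp)
[8] flags=0010 NE?T → r3=0x05
[9] flags=0010 HI?T → r0=0xe6

VAL = 0x6c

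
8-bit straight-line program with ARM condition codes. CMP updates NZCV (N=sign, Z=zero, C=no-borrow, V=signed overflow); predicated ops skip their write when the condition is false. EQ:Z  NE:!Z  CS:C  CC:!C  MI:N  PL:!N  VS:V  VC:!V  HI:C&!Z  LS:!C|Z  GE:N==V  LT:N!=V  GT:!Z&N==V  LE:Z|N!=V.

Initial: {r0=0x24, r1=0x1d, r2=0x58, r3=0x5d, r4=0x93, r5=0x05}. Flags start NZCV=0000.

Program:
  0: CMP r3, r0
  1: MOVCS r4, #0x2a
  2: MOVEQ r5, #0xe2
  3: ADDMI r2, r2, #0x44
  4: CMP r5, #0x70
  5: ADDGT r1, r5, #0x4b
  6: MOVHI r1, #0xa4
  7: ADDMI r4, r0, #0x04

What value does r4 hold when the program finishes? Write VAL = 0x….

0: ✓ CMP  NZCV=0010
1: ✓ MOVCS  r4←0x2a
2: · MOVEQ
3: · ADDMI
4: ✓ CMP  NZCV=1000
5: · ADDGT
6: · MOVHI
7: ✓ ADDMI  r4←0x28

VAL = 0x28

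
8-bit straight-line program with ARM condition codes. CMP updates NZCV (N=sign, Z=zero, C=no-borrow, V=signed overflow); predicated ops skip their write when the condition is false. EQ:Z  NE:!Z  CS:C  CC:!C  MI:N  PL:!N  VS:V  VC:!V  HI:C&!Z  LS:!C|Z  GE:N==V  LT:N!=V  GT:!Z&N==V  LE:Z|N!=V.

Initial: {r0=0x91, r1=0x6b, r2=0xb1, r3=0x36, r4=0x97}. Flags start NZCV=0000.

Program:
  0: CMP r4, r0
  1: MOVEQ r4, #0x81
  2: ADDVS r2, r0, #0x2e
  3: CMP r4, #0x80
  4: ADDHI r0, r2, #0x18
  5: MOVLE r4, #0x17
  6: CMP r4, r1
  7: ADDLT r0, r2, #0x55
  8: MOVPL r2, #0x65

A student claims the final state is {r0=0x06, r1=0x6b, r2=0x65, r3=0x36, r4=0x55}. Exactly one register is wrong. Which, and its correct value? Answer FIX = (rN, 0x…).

[0] flags=0010 → (cmp)
[1] flags=0010 EQ?F → skip
[2] flags=0010 VS?F → skip
[3] flags=0010 → (cmp)
[4] flags=0010 HI?T → r0=0xc9
[5] flags=0010 LE?F → skip
[6] flags=0011 → (cmp)
[7] flags=0011 LT?T → r0=0x06
[8] flags=0011 PL?T → r2=0x65

FIX = (r4, 0x97)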